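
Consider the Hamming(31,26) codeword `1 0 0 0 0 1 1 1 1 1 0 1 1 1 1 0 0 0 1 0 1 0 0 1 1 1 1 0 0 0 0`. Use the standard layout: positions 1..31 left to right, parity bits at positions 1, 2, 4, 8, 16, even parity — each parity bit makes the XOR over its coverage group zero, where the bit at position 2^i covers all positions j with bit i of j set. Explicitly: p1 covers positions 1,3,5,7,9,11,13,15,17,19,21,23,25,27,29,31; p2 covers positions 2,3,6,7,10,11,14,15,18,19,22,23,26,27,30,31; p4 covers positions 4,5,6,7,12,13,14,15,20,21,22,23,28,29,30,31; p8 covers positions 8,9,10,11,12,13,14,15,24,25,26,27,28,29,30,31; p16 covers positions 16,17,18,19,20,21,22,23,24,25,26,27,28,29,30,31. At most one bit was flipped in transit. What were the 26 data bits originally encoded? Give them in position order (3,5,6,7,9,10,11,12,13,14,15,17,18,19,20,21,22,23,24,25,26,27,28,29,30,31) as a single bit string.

s1: b1⊕b3⊕b5⊕b7⊕b9⊕b11⊕b13⊕b15⊕b17⊕b19⊕b21⊕b23⊕b25⊕b27⊕b29⊕b31 = 1⊕0⊕0⊕1⊕1⊕0⊕1⊕1⊕0⊕1⊕1⊕0⊕1⊕1⊕0⊕0 = 1
s2: b2⊕b3⊕b6⊕b7⊕b10⊕b11⊕b14⊕b15⊕b18⊕b19⊕b22⊕b23⊕b26⊕b27⊕b30⊕b31 = 0⊕0⊕1⊕1⊕1⊕0⊕1⊕1⊕0⊕1⊕0⊕0⊕1⊕1⊕0⊕0 = 0
s4: b4⊕b5⊕b6⊕b7⊕b12⊕b13⊕b14⊕b15⊕b20⊕b21⊕b22⊕b23⊕b28⊕b29⊕b30⊕b31 = 0⊕0⊕1⊕1⊕1⊕1⊕1⊕1⊕0⊕1⊕0⊕0⊕0⊕0⊕0⊕0 = 1
s8: b8⊕b9⊕b10⊕b11⊕b12⊕b13⊕b14⊕b15⊕b24⊕b25⊕b26⊕b27⊕b28⊕b29⊕b30⊕b31 = 1⊕1⊕1⊕0⊕1⊕1⊕1⊕1⊕1⊕1⊕1⊕1⊕0⊕0⊕0⊕0 = 1
s16: b16⊕b17⊕b18⊕b19⊕b20⊕b21⊕b22⊕b23⊕b24⊕b25⊕b26⊕b27⊕b28⊕b29⊕b30⊕b31 = 0⊕0⊕0⊕1⊕0⊕1⊕0⊕0⊕1⊕1⊕1⊕1⊕0⊕0⊕0⊕0 = 0
Syndrome (s16...s1) = 01101 → position 13.
Flip bit 13: corrected codeword = 1000011111010110001010011110000
Data bits at positions 3,5,6,7,9,10,11,12,13,14,15,17,18,19,20,21,22,23,24,25,26,27,28,29,30,31: 00111101011001010011110000

00111101011001010011110000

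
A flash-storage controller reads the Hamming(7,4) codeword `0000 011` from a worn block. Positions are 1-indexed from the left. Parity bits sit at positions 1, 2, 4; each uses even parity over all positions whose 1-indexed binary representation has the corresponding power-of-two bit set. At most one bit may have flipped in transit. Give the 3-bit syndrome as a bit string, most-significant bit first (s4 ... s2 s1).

s1: b1⊕b3⊕b5⊕b7 = 0⊕0⊕0⊕1 = 1
s2: b2⊕b3⊕b6⊕b7 = 0⊕0⊕1⊕1 = 0
s4: b4⊕b5⊕b6⊕b7 = 0⊕0⊕1⊕1 = 0
Syndrome (s4...s1) = 001 → position 1.

001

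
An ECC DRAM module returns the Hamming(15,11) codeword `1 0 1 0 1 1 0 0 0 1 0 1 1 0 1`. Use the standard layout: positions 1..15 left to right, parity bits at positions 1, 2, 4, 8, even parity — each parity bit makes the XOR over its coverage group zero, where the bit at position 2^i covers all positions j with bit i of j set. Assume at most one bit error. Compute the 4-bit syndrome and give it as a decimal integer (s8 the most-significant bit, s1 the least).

s1: b1⊕b3⊕b5⊕b7⊕b9⊕b11⊕b13⊕b15 = 1⊕1⊕1⊕0⊕0⊕0⊕1⊕1 = 1
s2: b2⊕b3⊕b6⊕b7⊕b10⊕b11⊕b14⊕b15 = 0⊕1⊕1⊕0⊕1⊕0⊕0⊕1 = 0
s4: b4⊕b5⊕b6⊕b7⊕b12⊕b13⊕b14⊕b15 = 0⊕1⊕1⊕0⊕1⊕1⊕0⊕1 = 1
s8: b8⊕b9⊕b10⊕b11⊕b12⊕b13⊕b14⊕b15 = 0⊕0⊕1⊕0⊕1⊕1⊕0⊕1 = 0
Syndrome (s8...s1) = 0101 → position 5.

5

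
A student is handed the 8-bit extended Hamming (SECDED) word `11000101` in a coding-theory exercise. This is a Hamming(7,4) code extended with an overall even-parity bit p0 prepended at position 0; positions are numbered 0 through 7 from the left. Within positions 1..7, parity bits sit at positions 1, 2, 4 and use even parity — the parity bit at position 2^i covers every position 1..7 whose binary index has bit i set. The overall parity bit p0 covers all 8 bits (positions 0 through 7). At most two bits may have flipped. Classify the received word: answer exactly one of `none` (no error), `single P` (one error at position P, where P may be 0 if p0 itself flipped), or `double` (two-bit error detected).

double

s1: b1⊕b3⊕b5⊕b7 = 1⊕0⊕1⊕1 = 1
s2: b2⊕b3⊕b6⊕b7 = 0⊕0⊕0⊕1 = 1
s4: b4⊕b5⊕b6⊕b7 = 0⊕1⊕0⊕1 = 0
Syndrome (s4...s1) = 011 → position 3.
Overall parity (XOR of all 8 bits, including p0): 1⊕1⊕0⊕0⊕0⊕1⊕0⊕1 = 0
Overall=0, syndrome position=3 → double-bit error detected (uncorrectable).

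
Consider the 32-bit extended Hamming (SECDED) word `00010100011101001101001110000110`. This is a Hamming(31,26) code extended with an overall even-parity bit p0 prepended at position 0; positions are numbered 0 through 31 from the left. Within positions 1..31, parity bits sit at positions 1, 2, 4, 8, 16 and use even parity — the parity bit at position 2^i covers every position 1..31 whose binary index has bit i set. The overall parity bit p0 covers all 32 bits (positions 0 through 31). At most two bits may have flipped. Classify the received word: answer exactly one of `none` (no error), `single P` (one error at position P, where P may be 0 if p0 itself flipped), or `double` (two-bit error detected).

double

s1: b1⊕b3⊕b5⊕b7⊕b9⊕b11⊕b13⊕b15⊕b17⊕b19⊕b21⊕b23⊕b25⊕b27⊕b29⊕b31 = 0⊕1⊕1⊕0⊕1⊕1⊕1⊕0⊕1⊕1⊕0⊕1⊕0⊕0⊕1⊕0 = 1
s2: b2⊕b3⊕b6⊕b7⊕b10⊕b11⊕b14⊕b15⊕b18⊕b19⊕b22⊕b23⊕b26⊕b27⊕b30⊕b31 = 0⊕1⊕0⊕0⊕1⊕1⊕0⊕0⊕0⊕1⊕1⊕1⊕0⊕0⊕1⊕0 = 1
s4: b4⊕b5⊕b6⊕b7⊕b12⊕b13⊕b14⊕b15⊕b20⊕b21⊕b22⊕b23⊕b28⊕b29⊕b30⊕b31 = 0⊕1⊕0⊕0⊕0⊕1⊕0⊕0⊕0⊕0⊕1⊕1⊕0⊕1⊕1⊕0 = 0
s8: b8⊕b9⊕b10⊕b11⊕b12⊕b13⊕b14⊕b15⊕b24⊕b25⊕b26⊕b27⊕b28⊕b29⊕b30⊕b31 = 0⊕1⊕1⊕1⊕0⊕1⊕0⊕0⊕1⊕0⊕0⊕0⊕0⊕1⊕1⊕0 = 1
s16: b16⊕b17⊕b18⊕b19⊕b20⊕b21⊕b22⊕b23⊕b24⊕b25⊕b26⊕b27⊕b28⊕b29⊕b30⊕b31 = 1⊕1⊕0⊕1⊕0⊕0⊕1⊕1⊕1⊕0⊕0⊕0⊕0⊕1⊕1⊕0 = 0
Syndrome (s16...s1) = 01011 → position 11.
Overall parity (XOR of all 32 bits, including p0): 0⊕0⊕0⊕1⊕0⊕1⊕0⊕0⊕0⊕1⊕1⊕1⊕0⊕1⊕0⊕0⊕1⊕1⊕0⊕1⊕0⊕0⊕1⊕1⊕1⊕0⊕0⊕0⊕0⊕1⊕1⊕0 = 0
Overall=0, syndrome position=11 → double-bit error detected (uncorrectable).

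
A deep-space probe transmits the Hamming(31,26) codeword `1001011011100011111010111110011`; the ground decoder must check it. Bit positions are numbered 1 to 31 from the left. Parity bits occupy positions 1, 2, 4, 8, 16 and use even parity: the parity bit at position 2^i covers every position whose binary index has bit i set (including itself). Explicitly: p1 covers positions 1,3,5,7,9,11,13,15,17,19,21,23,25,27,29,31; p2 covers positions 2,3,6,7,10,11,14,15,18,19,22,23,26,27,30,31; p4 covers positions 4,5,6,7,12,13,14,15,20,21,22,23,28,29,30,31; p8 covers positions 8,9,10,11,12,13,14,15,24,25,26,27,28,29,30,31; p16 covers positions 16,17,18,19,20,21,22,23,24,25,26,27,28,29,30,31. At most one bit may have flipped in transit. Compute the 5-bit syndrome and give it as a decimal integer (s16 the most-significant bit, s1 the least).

0

s1: b1⊕b3⊕b5⊕b7⊕b9⊕b11⊕b13⊕b15⊕b17⊕b19⊕b21⊕b23⊕b25⊕b27⊕b29⊕b31 = 1⊕0⊕0⊕1⊕1⊕1⊕0⊕1⊕1⊕1⊕1⊕1⊕1⊕1⊕0⊕1 = 0
s2: b2⊕b3⊕b6⊕b7⊕b10⊕b11⊕b14⊕b15⊕b18⊕b19⊕b22⊕b23⊕b26⊕b27⊕b30⊕b31 = 0⊕0⊕1⊕1⊕1⊕1⊕0⊕1⊕1⊕1⊕0⊕1⊕1⊕1⊕1⊕1 = 0
s4: b4⊕b5⊕b6⊕b7⊕b12⊕b13⊕b14⊕b15⊕b20⊕b21⊕b22⊕b23⊕b28⊕b29⊕b30⊕b31 = 1⊕0⊕1⊕1⊕0⊕0⊕0⊕1⊕0⊕1⊕0⊕1⊕0⊕0⊕1⊕1 = 0
s8: b8⊕b9⊕b10⊕b11⊕b12⊕b13⊕b14⊕b15⊕b24⊕b25⊕b26⊕b27⊕b28⊕b29⊕b30⊕b31 = 0⊕1⊕1⊕1⊕0⊕0⊕0⊕1⊕1⊕1⊕1⊕1⊕0⊕0⊕1⊕1 = 0
s16: b16⊕b17⊕b18⊕b19⊕b20⊕b21⊕b22⊕b23⊕b24⊕b25⊕b26⊕b27⊕b28⊕b29⊕b30⊕b31 = 1⊕1⊕1⊕1⊕0⊕1⊕0⊕1⊕1⊕1⊕1⊕1⊕0⊕0⊕1⊕1 = 0
Syndrome (s16...s1) = 00000 → position 0 (no error).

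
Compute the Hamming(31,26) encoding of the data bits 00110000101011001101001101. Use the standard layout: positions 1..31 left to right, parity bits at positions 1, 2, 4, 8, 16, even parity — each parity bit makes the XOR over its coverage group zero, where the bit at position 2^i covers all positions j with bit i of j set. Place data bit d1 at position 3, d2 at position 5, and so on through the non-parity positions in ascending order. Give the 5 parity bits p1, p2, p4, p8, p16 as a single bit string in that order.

00100

Place data bits at non-power-of-two positions: b3=0, b5=0, b6=1, b7=1, b9=0, b10=0, b11=0, b12=0, b13=1, b14=0, b15=1, b17=0, b18=1, b19=1, b20=0, b21=0, b22=1, b23=1, b24=0, b25=1, b26=0, b27=0, b28=1, b29=1, b30=0, b31=1.
p1 = XOR of data positions {3,5,7,9,11,13,15,17,19,21,23,25,27,29,31} = 0⊕0⊕1⊕0⊕0⊕1⊕1⊕0⊕1⊕0⊕1⊕1⊕0⊕1⊕1 = 0
p2 = XOR of data positions {3,6,7,10,11,14,15,18,19,22,23,26,27,30,31} = 0⊕1⊕1⊕0⊕0⊕0⊕1⊕1⊕1⊕1⊕1⊕0⊕0⊕0⊕1 = 0
p4 = XOR of data positions {5,6,7,12,13,14,15,20,21,22,23,28,29,30,31} = 0⊕1⊕1⊕0⊕1⊕0⊕1⊕0⊕0⊕1⊕1⊕1⊕1⊕0⊕1 = 1
p8 = XOR of data positions {9,10,11,12,13,14,15,24,25,26,27,28,29,30,31} = 0⊕0⊕0⊕0⊕1⊕0⊕1⊕0⊕1⊕0⊕0⊕1⊕1⊕0⊕1 = 0
p16 = XOR of data positions {17,18,19,20,21,22,23,24,25,26,27,28,29,30,31} = 0⊕1⊕1⊕0⊕0⊕1⊕1⊕0⊕1⊕0⊕0⊕1⊕1⊕0⊕1 = 0
Parity bits p1,p2,p4,p8,p16 = 00100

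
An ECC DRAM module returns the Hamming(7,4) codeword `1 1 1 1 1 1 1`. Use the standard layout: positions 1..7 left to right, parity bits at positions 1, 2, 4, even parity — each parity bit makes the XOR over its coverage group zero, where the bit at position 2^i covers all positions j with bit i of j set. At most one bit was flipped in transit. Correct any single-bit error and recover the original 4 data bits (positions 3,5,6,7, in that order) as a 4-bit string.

1111

s1: b1⊕b3⊕b5⊕b7 = 1⊕1⊕1⊕1 = 0
s2: b2⊕b3⊕b6⊕b7 = 1⊕1⊕1⊕1 = 0
s4: b4⊕b5⊕b6⊕b7 = 1⊕1⊕1⊕1 = 0
Syndrome (s4...s1) = 000 → position 0 (no error).
No correction needed.
Data bits at positions 3,5,6,7: 1111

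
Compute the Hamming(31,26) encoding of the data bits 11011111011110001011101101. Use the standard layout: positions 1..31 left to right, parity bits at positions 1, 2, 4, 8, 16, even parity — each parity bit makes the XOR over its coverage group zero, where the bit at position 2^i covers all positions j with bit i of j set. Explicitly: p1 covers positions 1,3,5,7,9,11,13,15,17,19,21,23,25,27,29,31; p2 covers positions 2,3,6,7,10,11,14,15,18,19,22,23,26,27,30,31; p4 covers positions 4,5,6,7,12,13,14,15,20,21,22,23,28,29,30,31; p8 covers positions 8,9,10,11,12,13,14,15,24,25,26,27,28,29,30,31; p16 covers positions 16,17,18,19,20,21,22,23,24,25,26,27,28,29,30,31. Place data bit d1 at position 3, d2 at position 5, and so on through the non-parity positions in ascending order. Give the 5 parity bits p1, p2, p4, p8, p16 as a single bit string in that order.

Place data bits at non-power-of-two positions: b3=1, b5=1, b6=0, b7=1, b9=1, b10=1, b11=1, b12=1, b13=0, b14=1, b15=1, b17=1, b18=1, b19=0, b20=0, b21=0, b22=1, b23=0, b24=1, b25=1, b26=1, b27=0, b28=1, b29=1, b30=0, b31=1.
p1 = XOR of data positions {3,5,7,9,11,13,15,17,19,21,23,25,27,29,31} = 1⊕1⊕1⊕1⊕1⊕0⊕1⊕1⊕0⊕0⊕0⊕1⊕0⊕1⊕1 = 0
p2 = XOR of data positions {3,6,7,10,11,14,15,18,19,22,23,26,27,30,31} = 1⊕0⊕1⊕1⊕1⊕1⊕1⊕1⊕0⊕1⊕0⊕1⊕0⊕0⊕1 = 0
p4 = XOR of data positions {5,6,7,12,13,14,15,20,21,22,23,28,29,30,31} = 1⊕0⊕1⊕1⊕0⊕1⊕1⊕0⊕0⊕1⊕0⊕1⊕1⊕0⊕1 = 1
p8 = XOR of data positions {9,10,11,12,13,14,15,24,25,26,27,28,29,30,31} = 1⊕1⊕1⊕1⊕0⊕1⊕1⊕1⊕1⊕1⊕0⊕1⊕1⊕0⊕1 = 0
p16 = XOR of data positions {17,18,19,20,21,22,23,24,25,26,27,28,29,30,31} = 1⊕1⊕0⊕0⊕0⊕1⊕0⊕1⊕1⊕1⊕0⊕1⊕1⊕0⊕1 = 1
Parity bits p1,p2,p4,p8,p16 = 00101

00101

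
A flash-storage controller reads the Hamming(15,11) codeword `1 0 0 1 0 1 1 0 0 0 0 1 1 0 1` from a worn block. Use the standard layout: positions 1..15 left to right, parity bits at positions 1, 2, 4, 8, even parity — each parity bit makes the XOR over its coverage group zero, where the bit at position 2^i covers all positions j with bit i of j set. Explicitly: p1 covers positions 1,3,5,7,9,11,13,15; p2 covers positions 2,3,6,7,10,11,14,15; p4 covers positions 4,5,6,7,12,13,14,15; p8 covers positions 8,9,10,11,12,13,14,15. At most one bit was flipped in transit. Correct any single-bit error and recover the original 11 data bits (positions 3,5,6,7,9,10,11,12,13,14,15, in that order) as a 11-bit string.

00110101101

s1: b1⊕b3⊕b5⊕b7⊕b9⊕b11⊕b13⊕b15 = 1⊕0⊕0⊕1⊕0⊕0⊕1⊕1 = 0
s2: b2⊕b3⊕b6⊕b7⊕b10⊕b11⊕b14⊕b15 = 0⊕0⊕1⊕1⊕0⊕0⊕0⊕1 = 1
s4: b4⊕b5⊕b6⊕b7⊕b12⊕b13⊕b14⊕b15 = 1⊕0⊕1⊕1⊕1⊕1⊕0⊕1 = 0
s8: b8⊕b9⊕b10⊕b11⊕b12⊕b13⊕b14⊕b15 = 0⊕0⊕0⊕0⊕1⊕1⊕0⊕1 = 1
Syndrome (s8...s1) = 1010 → position 10.
Flip bit 10: corrected codeword = 100101100101101
Data bits at positions 3,5,6,7,9,10,11,12,13,14,15: 00110101101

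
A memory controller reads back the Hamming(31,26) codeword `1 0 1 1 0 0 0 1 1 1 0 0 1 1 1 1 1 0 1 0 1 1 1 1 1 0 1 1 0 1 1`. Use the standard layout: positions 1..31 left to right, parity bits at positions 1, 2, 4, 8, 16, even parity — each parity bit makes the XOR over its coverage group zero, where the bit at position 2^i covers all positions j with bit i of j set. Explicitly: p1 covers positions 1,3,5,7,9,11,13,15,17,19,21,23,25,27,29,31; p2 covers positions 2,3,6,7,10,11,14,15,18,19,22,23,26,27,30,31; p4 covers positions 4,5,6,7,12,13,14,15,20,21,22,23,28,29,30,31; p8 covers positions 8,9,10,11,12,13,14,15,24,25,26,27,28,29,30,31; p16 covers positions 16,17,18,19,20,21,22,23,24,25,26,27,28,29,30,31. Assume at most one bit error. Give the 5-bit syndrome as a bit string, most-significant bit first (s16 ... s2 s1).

00000

s1: b1⊕b3⊕b5⊕b7⊕b9⊕b11⊕b13⊕b15⊕b17⊕b19⊕b21⊕b23⊕b25⊕b27⊕b29⊕b31 = 1⊕1⊕0⊕0⊕1⊕0⊕1⊕1⊕1⊕1⊕1⊕1⊕1⊕1⊕0⊕1 = 0
s2: b2⊕b3⊕b6⊕b7⊕b10⊕b11⊕b14⊕b15⊕b18⊕b19⊕b22⊕b23⊕b26⊕b27⊕b30⊕b31 = 0⊕1⊕0⊕0⊕1⊕0⊕1⊕1⊕0⊕1⊕1⊕1⊕0⊕1⊕1⊕1 = 0
s4: b4⊕b5⊕b6⊕b7⊕b12⊕b13⊕b14⊕b15⊕b20⊕b21⊕b22⊕b23⊕b28⊕b29⊕b30⊕b31 = 1⊕0⊕0⊕0⊕0⊕1⊕1⊕1⊕0⊕1⊕1⊕1⊕1⊕0⊕1⊕1 = 0
s8: b8⊕b9⊕b10⊕b11⊕b12⊕b13⊕b14⊕b15⊕b24⊕b25⊕b26⊕b27⊕b28⊕b29⊕b30⊕b31 = 1⊕1⊕1⊕0⊕0⊕1⊕1⊕1⊕1⊕1⊕0⊕1⊕1⊕0⊕1⊕1 = 0
s16: b16⊕b17⊕b18⊕b19⊕b20⊕b21⊕b22⊕b23⊕b24⊕b25⊕b26⊕b27⊕b28⊕b29⊕b30⊕b31 = 1⊕1⊕0⊕1⊕0⊕1⊕1⊕1⊕1⊕1⊕0⊕1⊕1⊕0⊕1⊕1 = 0
Syndrome (s16...s1) = 00000 → position 0 (no error).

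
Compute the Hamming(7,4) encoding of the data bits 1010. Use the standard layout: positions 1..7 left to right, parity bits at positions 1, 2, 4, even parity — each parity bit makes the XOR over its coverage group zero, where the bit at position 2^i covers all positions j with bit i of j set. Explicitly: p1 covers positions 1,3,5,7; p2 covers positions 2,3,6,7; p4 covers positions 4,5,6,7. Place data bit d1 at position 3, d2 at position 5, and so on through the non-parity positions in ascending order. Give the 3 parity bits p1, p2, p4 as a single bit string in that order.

Place data bits at non-power-of-two positions: b3=1, b5=0, b6=1, b7=0.
p1 = XOR of data positions {3,5,7} = 1⊕0⊕0 = 1
p2 = XOR of data positions {3,6,7} = 1⊕1⊕0 = 0
p4 = XOR of data positions {5,6,7} = 0⊕1⊕0 = 1
Parity bits p1,p2,p4 = 101

101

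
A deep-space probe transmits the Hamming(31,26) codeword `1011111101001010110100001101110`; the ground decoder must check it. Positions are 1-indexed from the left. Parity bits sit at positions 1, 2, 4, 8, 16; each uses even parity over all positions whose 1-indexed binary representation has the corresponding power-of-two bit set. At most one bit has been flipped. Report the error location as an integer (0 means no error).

9

s1: b1⊕b3⊕b5⊕b7⊕b9⊕b11⊕b13⊕b15⊕b17⊕b19⊕b21⊕b23⊕b25⊕b27⊕b29⊕b31 = 1⊕1⊕1⊕1⊕0⊕0⊕1⊕1⊕1⊕0⊕0⊕0⊕1⊕0⊕1⊕0 = 1
s2: b2⊕b3⊕b6⊕b7⊕b10⊕b11⊕b14⊕b15⊕b18⊕b19⊕b22⊕b23⊕b26⊕b27⊕b30⊕b31 = 0⊕1⊕1⊕1⊕1⊕0⊕0⊕1⊕1⊕0⊕0⊕0⊕1⊕0⊕1⊕0 = 0
s4: b4⊕b5⊕b6⊕b7⊕b12⊕b13⊕b14⊕b15⊕b20⊕b21⊕b22⊕b23⊕b28⊕b29⊕b30⊕b31 = 1⊕1⊕1⊕1⊕0⊕1⊕0⊕1⊕1⊕0⊕0⊕0⊕1⊕1⊕1⊕0 = 0
s8: b8⊕b9⊕b10⊕b11⊕b12⊕b13⊕b14⊕b15⊕b24⊕b25⊕b26⊕b27⊕b28⊕b29⊕b30⊕b31 = 1⊕0⊕1⊕0⊕0⊕1⊕0⊕1⊕0⊕1⊕1⊕0⊕1⊕1⊕1⊕0 = 1
s16: b16⊕b17⊕b18⊕b19⊕b20⊕b21⊕b22⊕b23⊕b24⊕b25⊕b26⊕b27⊕b28⊕b29⊕b30⊕b31 = 0⊕1⊕1⊕0⊕1⊕0⊕0⊕0⊕0⊕1⊕1⊕0⊕1⊕1⊕1⊕0 = 0
Syndrome (s16...s1) = 01001 → position 9.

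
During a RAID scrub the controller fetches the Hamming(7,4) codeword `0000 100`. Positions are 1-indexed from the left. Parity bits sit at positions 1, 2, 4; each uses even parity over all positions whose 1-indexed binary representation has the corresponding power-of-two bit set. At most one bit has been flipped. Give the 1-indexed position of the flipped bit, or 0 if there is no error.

s1: b1⊕b3⊕b5⊕b7 = 0⊕0⊕1⊕0 = 1
s2: b2⊕b3⊕b6⊕b7 = 0⊕0⊕0⊕0 = 0
s4: b4⊕b5⊕b6⊕b7 = 0⊕1⊕0⊕0 = 1
Syndrome (s4...s1) = 101 → position 5.

5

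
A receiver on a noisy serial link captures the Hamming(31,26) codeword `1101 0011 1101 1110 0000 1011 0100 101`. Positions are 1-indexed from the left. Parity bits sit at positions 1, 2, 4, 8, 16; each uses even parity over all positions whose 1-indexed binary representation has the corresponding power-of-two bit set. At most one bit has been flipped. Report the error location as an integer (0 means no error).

9

s1: b1⊕b3⊕b5⊕b7⊕b9⊕b11⊕b13⊕b15⊕b17⊕b19⊕b21⊕b23⊕b25⊕b27⊕b29⊕b31 = 1⊕0⊕0⊕1⊕1⊕0⊕1⊕1⊕0⊕0⊕1⊕1⊕0⊕0⊕1⊕1 = 1
s2: b2⊕b3⊕b6⊕b7⊕b10⊕b11⊕b14⊕b15⊕b18⊕b19⊕b22⊕b23⊕b26⊕b27⊕b30⊕b31 = 1⊕0⊕0⊕1⊕1⊕0⊕1⊕1⊕0⊕0⊕0⊕1⊕1⊕0⊕0⊕1 = 0
s4: b4⊕b5⊕b6⊕b7⊕b12⊕b13⊕b14⊕b15⊕b20⊕b21⊕b22⊕b23⊕b28⊕b29⊕b30⊕b31 = 1⊕0⊕0⊕1⊕1⊕1⊕1⊕1⊕0⊕1⊕0⊕1⊕0⊕1⊕0⊕1 = 0
s8: b8⊕b9⊕b10⊕b11⊕b12⊕b13⊕b14⊕b15⊕b24⊕b25⊕b26⊕b27⊕b28⊕b29⊕b30⊕b31 = 1⊕1⊕1⊕0⊕1⊕1⊕1⊕1⊕1⊕0⊕1⊕0⊕0⊕1⊕0⊕1 = 1
s16: b16⊕b17⊕b18⊕b19⊕b20⊕b21⊕b22⊕b23⊕b24⊕b25⊕b26⊕b27⊕b28⊕b29⊕b30⊕b31 = 0⊕0⊕0⊕0⊕0⊕1⊕0⊕1⊕1⊕0⊕1⊕0⊕0⊕1⊕0⊕1 = 0
Syndrome (s16...s1) = 01001 → position 9.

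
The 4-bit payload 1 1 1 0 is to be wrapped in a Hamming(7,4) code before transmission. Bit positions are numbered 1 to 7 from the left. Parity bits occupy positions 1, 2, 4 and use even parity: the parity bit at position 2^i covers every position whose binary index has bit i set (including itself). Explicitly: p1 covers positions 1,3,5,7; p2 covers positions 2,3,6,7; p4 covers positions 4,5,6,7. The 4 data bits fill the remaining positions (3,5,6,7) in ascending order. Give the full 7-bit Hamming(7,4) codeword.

Place data bits at non-power-of-two positions: b3=1, b5=1, b6=1, b7=0.
p1 = XOR of data positions {3,5,7} = 1⊕1⊕0 = 0
p2 = XOR of data positions {3,6,7} = 1⊕1⊕0 = 0
p4 = XOR of data positions {5,6,7} = 1⊕1⊕0 = 0
Codeword b1..b7 = 0010110

0010110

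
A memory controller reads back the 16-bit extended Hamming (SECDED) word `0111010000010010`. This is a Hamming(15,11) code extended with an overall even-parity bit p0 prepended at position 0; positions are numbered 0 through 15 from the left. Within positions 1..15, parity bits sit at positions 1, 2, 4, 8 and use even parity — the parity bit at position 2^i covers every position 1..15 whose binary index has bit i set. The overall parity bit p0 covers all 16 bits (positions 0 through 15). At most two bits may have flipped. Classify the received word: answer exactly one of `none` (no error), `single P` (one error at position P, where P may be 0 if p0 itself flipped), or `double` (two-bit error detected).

none

s1: b1⊕b3⊕b5⊕b7⊕b9⊕b11⊕b13⊕b15 = 1⊕1⊕1⊕0⊕0⊕1⊕0⊕0 = 0
s2: b2⊕b3⊕b6⊕b7⊕b10⊕b11⊕b14⊕b15 = 1⊕1⊕0⊕0⊕0⊕1⊕1⊕0 = 0
s4: b4⊕b5⊕b6⊕b7⊕b12⊕b13⊕b14⊕b15 = 0⊕1⊕0⊕0⊕0⊕0⊕1⊕0 = 0
s8: b8⊕b9⊕b10⊕b11⊕b12⊕b13⊕b14⊕b15 = 0⊕0⊕0⊕1⊕0⊕0⊕1⊕0 = 0
Syndrome (s8...s1) = 0000 → position 0 (no error).
Overall parity (XOR of all 16 bits, including p0): 0⊕1⊕1⊕1⊕0⊕1⊕0⊕0⊕0⊕0⊕0⊕1⊕0⊕0⊕1⊕0 = 0
Overall=0, syndrome position=0 → no error.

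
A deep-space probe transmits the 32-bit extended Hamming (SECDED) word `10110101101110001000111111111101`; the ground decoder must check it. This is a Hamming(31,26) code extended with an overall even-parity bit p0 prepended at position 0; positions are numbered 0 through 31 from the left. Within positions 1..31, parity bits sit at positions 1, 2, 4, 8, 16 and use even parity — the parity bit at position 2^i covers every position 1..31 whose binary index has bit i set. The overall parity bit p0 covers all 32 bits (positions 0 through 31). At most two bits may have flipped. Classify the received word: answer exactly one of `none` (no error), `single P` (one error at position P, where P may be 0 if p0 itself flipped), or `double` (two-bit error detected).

single 8

s1: b1⊕b3⊕b5⊕b7⊕b9⊕b11⊕b13⊕b15⊕b17⊕b19⊕b21⊕b23⊕b25⊕b27⊕b29⊕b31 = 0⊕1⊕1⊕1⊕0⊕1⊕0⊕0⊕0⊕0⊕1⊕1⊕1⊕1⊕1⊕1 = 0
s2: b2⊕b3⊕b6⊕b7⊕b10⊕b11⊕b14⊕b15⊕b18⊕b19⊕b22⊕b23⊕b26⊕b27⊕b30⊕b31 = 1⊕1⊕0⊕1⊕1⊕1⊕0⊕0⊕0⊕0⊕1⊕1⊕1⊕1⊕0⊕1 = 0
s4: b4⊕b5⊕b6⊕b7⊕b12⊕b13⊕b14⊕b15⊕b20⊕b21⊕b22⊕b23⊕b28⊕b29⊕b30⊕b31 = 0⊕1⊕0⊕1⊕1⊕0⊕0⊕0⊕1⊕1⊕1⊕1⊕1⊕1⊕0⊕1 = 0
s8: b8⊕b9⊕b10⊕b11⊕b12⊕b13⊕b14⊕b15⊕b24⊕b25⊕b26⊕b27⊕b28⊕b29⊕b30⊕b31 = 1⊕0⊕1⊕1⊕1⊕0⊕0⊕0⊕1⊕1⊕1⊕1⊕1⊕1⊕0⊕1 = 1
s16: b16⊕b17⊕b18⊕b19⊕b20⊕b21⊕b22⊕b23⊕b24⊕b25⊕b26⊕b27⊕b28⊕b29⊕b30⊕b31 = 1⊕0⊕0⊕0⊕1⊕1⊕1⊕1⊕1⊕1⊕1⊕1⊕1⊕1⊕0⊕1 = 0
Syndrome (s16...s1) = 01000 → position 8.
Overall parity (XOR of all 32 bits, including p0): 1⊕0⊕1⊕1⊕0⊕1⊕0⊕1⊕1⊕0⊕1⊕1⊕1⊕0⊕0⊕0⊕1⊕0⊕0⊕0⊕1⊕1⊕1⊕1⊕1⊕1⊕1⊕1⊕1⊕1⊕0⊕1 = 1
Overall=1, syndrome position=8 → single-bit error at position 8.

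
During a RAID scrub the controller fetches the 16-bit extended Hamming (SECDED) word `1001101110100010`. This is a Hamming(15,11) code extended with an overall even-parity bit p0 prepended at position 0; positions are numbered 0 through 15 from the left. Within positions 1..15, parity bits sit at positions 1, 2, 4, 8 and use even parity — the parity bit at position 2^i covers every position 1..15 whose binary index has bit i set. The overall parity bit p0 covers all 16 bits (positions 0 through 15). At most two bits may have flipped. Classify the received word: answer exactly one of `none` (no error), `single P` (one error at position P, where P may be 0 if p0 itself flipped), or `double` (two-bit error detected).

s1: b1⊕b3⊕b5⊕b7⊕b9⊕b11⊕b13⊕b15 = 0⊕1⊕0⊕1⊕0⊕0⊕0⊕0 = 0
s2: b2⊕b3⊕b6⊕b7⊕b10⊕b11⊕b14⊕b15 = 0⊕1⊕1⊕1⊕1⊕0⊕1⊕0 = 1
s4: b4⊕b5⊕b6⊕b7⊕b12⊕b13⊕b14⊕b15 = 1⊕0⊕1⊕1⊕0⊕0⊕1⊕0 = 0
s8: b8⊕b9⊕b10⊕b11⊕b12⊕b13⊕b14⊕b15 = 1⊕0⊕1⊕0⊕0⊕0⊕1⊕0 = 1
Syndrome (s8...s1) = 1010 → position 10.
Overall parity (XOR of all 16 bits, including p0): 1⊕0⊕0⊕1⊕1⊕0⊕1⊕1⊕1⊕0⊕1⊕0⊕0⊕0⊕1⊕0 = 0
Overall=0, syndrome position=10 → double-bit error detected (uncorrectable).

double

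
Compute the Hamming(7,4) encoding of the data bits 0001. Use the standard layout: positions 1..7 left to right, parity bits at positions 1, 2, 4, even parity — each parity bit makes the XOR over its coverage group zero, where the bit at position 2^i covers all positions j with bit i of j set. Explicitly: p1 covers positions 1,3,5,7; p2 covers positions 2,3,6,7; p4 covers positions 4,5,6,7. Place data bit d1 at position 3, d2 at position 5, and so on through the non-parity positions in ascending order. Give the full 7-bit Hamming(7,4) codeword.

Place data bits at non-power-of-two positions: b3=0, b5=0, b6=0, b7=1.
p1 = XOR of data positions {3,5,7} = 0⊕0⊕1 = 1
p2 = XOR of data positions {3,6,7} = 0⊕0⊕1 = 1
p4 = XOR of data positions {5,6,7} = 0⊕0⊕1 = 1
Codeword b1..b7 = 1101001

1101001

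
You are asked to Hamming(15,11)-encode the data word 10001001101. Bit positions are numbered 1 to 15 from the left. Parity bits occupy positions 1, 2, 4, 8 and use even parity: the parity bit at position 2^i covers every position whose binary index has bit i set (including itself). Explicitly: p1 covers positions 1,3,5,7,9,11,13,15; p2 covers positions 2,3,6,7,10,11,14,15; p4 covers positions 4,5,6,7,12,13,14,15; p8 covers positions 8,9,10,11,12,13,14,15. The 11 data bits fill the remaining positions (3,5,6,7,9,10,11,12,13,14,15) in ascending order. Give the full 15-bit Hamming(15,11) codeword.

Place data bits at non-power-of-two positions: b3=1, b5=0, b6=0, b7=0, b9=1, b10=0, b11=0, b12=1, b13=1, b14=0, b15=1.
p1 = XOR of data positions {3,5,7,9,11,13,15} = 1⊕0⊕0⊕1⊕0⊕1⊕1 = 0
p2 = XOR of data positions {3,6,7,10,11,14,15} = 1⊕0⊕0⊕0⊕0⊕0⊕1 = 0
p4 = XOR of data positions {5,6,7,12,13,14,15} = 0⊕0⊕0⊕1⊕1⊕0⊕1 = 1
p8 = XOR of data positions {9,10,11,12,13,14,15} = 1⊕0⊕0⊕1⊕1⊕0⊕1 = 0
Codeword b1..b15 = 001100001001101

001100001001101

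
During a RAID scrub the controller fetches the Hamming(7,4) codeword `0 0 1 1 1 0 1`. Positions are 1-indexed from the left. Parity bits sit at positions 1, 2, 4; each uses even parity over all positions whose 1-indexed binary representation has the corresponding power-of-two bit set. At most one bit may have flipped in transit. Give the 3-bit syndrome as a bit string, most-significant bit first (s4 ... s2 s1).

101

s1: b1⊕b3⊕b5⊕b7 = 0⊕1⊕1⊕1 = 1
s2: b2⊕b3⊕b6⊕b7 = 0⊕1⊕0⊕1 = 0
s4: b4⊕b5⊕b6⊕b7 = 1⊕1⊕0⊕1 = 1
Syndrome (s4...s1) = 101 → position 5.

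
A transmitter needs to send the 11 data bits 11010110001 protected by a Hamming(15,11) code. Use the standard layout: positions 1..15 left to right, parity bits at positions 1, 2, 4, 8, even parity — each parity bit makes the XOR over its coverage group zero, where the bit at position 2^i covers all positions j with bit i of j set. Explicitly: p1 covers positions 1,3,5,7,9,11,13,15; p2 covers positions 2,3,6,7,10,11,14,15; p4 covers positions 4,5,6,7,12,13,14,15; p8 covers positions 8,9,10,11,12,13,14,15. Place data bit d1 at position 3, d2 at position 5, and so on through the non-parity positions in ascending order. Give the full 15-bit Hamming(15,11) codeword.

Place data bits at non-power-of-two positions: b3=1, b5=1, b6=0, b7=1, b9=0, b10=1, b11=1, b12=0, b13=0, b14=0, b15=1.
p1 = XOR of data positions {3,5,7,9,11,13,15} = 1⊕1⊕1⊕0⊕1⊕0⊕1 = 1
p2 = XOR of data positions {3,6,7,10,11,14,15} = 1⊕0⊕1⊕1⊕1⊕0⊕1 = 1
p4 = XOR of data positions {5,6,7,12,13,14,15} = 1⊕0⊕1⊕0⊕0⊕0⊕1 = 1
p8 = XOR of data positions {9,10,11,12,13,14,15} = 0⊕1⊕1⊕0⊕0⊕0⊕1 = 1
Codeword b1..b15 = 111110110110001

111110110110001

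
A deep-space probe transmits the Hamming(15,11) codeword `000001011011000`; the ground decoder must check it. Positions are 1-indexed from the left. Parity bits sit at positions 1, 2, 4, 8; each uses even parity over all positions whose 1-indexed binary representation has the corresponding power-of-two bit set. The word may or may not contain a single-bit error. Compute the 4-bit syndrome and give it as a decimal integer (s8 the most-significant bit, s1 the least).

0

s1: b1⊕b3⊕b5⊕b7⊕b9⊕b11⊕b13⊕b15 = 0⊕0⊕0⊕0⊕1⊕1⊕0⊕0 = 0
s2: b2⊕b3⊕b6⊕b7⊕b10⊕b11⊕b14⊕b15 = 0⊕0⊕1⊕0⊕0⊕1⊕0⊕0 = 0
s4: b4⊕b5⊕b6⊕b7⊕b12⊕b13⊕b14⊕b15 = 0⊕0⊕1⊕0⊕1⊕0⊕0⊕0 = 0
s8: b8⊕b9⊕b10⊕b11⊕b12⊕b13⊕b14⊕b15 = 1⊕1⊕0⊕1⊕1⊕0⊕0⊕0 = 0
Syndrome (s8...s1) = 0000 → position 0 (no error).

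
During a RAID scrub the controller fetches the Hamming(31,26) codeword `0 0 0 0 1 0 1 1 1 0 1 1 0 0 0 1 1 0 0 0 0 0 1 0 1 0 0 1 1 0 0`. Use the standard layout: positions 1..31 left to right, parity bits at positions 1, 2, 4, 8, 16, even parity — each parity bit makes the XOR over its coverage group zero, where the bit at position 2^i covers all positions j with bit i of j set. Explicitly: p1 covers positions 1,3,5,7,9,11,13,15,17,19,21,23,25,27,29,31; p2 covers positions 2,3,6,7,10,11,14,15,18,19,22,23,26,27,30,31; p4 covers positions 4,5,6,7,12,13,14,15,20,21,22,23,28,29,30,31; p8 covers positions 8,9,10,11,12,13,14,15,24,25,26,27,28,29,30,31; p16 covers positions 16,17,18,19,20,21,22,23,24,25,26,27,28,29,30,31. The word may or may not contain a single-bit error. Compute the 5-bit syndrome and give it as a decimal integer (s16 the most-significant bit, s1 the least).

s1: b1⊕b3⊕b5⊕b7⊕b9⊕b11⊕b13⊕b15⊕b17⊕b19⊕b21⊕b23⊕b25⊕b27⊕b29⊕b31 = 0⊕0⊕1⊕1⊕1⊕1⊕0⊕0⊕1⊕0⊕0⊕1⊕1⊕0⊕1⊕0 = 0
s2: b2⊕b3⊕b6⊕b7⊕b10⊕b11⊕b14⊕b15⊕b18⊕b19⊕b22⊕b23⊕b26⊕b27⊕b30⊕b31 = 0⊕0⊕0⊕1⊕0⊕1⊕0⊕0⊕0⊕0⊕0⊕1⊕0⊕0⊕0⊕0 = 1
s4: b4⊕b5⊕b6⊕b7⊕b12⊕b13⊕b14⊕b15⊕b20⊕b21⊕b22⊕b23⊕b28⊕b29⊕b30⊕b31 = 0⊕1⊕0⊕1⊕1⊕0⊕0⊕0⊕0⊕0⊕0⊕1⊕1⊕1⊕0⊕0 = 0
s8: b8⊕b9⊕b10⊕b11⊕b12⊕b13⊕b14⊕b15⊕b24⊕b25⊕b26⊕b27⊕b28⊕b29⊕b30⊕b31 = 1⊕1⊕0⊕1⊕1⊕0⊕0⊕0⊕0⊕1⊕0⊕0⊕1⊕1⊕0⊕0 = 1
s16: b16⊕b17⊕b18⊕b19⊕b20⊕b21⊕b22⊕b23⊕b24⊕b25⊕b26⊕b27⊕b28⊕b29⊕b30⊕b31 = 1⊕1⊕0⊕0⊕0⊕0⊕0⊕1⊕0⊕1⊕0⊕0⊕1⊕1⊕0⊕0 = 0
Syndrome (s16...s1) = 01010 → position 10.

10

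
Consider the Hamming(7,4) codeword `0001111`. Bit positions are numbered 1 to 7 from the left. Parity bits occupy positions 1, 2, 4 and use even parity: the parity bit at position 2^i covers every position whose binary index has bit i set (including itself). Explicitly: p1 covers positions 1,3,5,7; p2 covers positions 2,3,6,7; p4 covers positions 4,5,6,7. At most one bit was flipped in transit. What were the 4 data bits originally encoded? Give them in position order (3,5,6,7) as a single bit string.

0111

s1: b1⊕b3⊕b5⊕b7 = 0⊕0⊕1⊕1 = 0
s2: b2⊕b3⊕b6⊕b7 = 0⊕0⊕1⊕1 = 0
s4: b4⊕b5⊕b6⊕b7 = 1⊕1⊕1⊕1 = 0
Syndrome (s4...s1) = 000 → position 0 (no error).
No correction needed.
Data bits at positions 3,5,6,7: 0111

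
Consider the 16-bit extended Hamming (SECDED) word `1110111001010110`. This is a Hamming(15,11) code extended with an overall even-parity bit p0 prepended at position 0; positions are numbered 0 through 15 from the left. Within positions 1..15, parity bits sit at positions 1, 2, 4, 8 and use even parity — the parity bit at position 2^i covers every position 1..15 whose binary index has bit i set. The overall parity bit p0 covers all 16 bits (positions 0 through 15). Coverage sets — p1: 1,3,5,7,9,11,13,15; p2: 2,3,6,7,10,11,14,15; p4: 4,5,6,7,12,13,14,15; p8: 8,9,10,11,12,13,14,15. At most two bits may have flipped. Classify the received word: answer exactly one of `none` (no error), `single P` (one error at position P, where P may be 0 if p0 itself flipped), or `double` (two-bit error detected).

double

s1: b1⊕b3⊕b5⊕b7⊕b9⊕b11⊕b13⊕b15 = 1⊕0⊕1⊕0⊕1⊕1⊕1⊕0 = 1
s2: b2⊕b3⊕b6⊕b7⊕b10⊕b11⊕b14⊕b15 = 1⊕0⊕1⊕0⊕0⊕1⊕1⊕0 = 0
s4: b4⊕b5⊕b6⊕b7⊕b12⊕b13⊕b14⊕b15 = 1⊕1⊕1⊕0⊕0⊕1⊕1⊕0 = 1
s8: b8⊕b9⊕b10⊕b11⊕b12⊕b13⊕b14⊕b15 = 0⊕1⊕0⊕1⊕0⊕1⊕1⊕0 = 0
Syndrome (s8...s1) = 0101 → position 5.
Overall parity (XOR of all 16 bits, including p0): 1⊕1⊕1⊕0⊕1⊕1⊕1⊕0⊕0⊕1⊕0⊕1⊕0⊕1⊕1⊕0 = 0
Overall=0, syndrome position=5 → double-bit error detected (uncorrectable).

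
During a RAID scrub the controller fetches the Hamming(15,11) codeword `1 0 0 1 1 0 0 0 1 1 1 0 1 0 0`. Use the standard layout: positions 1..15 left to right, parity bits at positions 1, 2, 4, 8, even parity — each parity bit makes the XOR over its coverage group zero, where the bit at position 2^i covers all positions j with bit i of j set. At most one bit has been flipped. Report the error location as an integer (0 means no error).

s1: b1⊕b3⊕b5⊕b7⊕b9⊕b11⊕b13⊕b15 = 1⊕0⊕1⊕0⊕1⊕1⊕1⊕0 = 1
s2: b2⊕b3⊕b6⊕b7⊕b10⊕b11⊕b14⊕b15 = 0⊕0⊕0⊕0⊕1⊕1⊕0⊕0 = 0
s4: b4⊕b5⊕b6⊕b7⊕b12⊕b13⊕b14⊕b15 = 1⊕1⊕0⊕0⊕0⊕1⊕0⊕0 = 1
s8: b8⊕b9⊕b10⊕b11⊕b12⊕b13⊕b14⊕b15 = 0⊕1⊕1⊕1⊕0⊕1⊕0⊕0 = 0
Syndrome (s8...s1) = 0101 → position 5.

5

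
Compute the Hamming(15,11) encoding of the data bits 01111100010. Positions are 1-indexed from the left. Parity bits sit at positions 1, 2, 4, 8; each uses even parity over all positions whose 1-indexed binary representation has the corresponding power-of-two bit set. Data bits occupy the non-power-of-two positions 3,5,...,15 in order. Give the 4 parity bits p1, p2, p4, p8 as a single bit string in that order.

1001

Place data bits at non-power-of-two positions: b3=0, b5=1, b6=1, b7=1, b9=1, b10=1, b11=0, b12=0, b13=0, b14=1, b15=0.
p1 = XOR of data positions {3,5,7,9,11,13,15} = 0⊕1⊕1⊕1⊕0⊕0⊕0 = 1
p2 = XOR of data positions {3,6,7,10,11,14,15} = 0⊕1⊕1⊕1⊕0⊕1⊕0 = 0
p4 = XOR of data positions {5,6,7,12,13,14,15} = 1⊕1⊕1⊕0⊕0⊕1⊕0 = 0
p8 = XOR of data positions {9,10,11,12,13,14,15} = 1⊕1⊕0⊕0⊕0⊕1⊕0 = 1
Parity bits p1,p2,p4,p8 = 1001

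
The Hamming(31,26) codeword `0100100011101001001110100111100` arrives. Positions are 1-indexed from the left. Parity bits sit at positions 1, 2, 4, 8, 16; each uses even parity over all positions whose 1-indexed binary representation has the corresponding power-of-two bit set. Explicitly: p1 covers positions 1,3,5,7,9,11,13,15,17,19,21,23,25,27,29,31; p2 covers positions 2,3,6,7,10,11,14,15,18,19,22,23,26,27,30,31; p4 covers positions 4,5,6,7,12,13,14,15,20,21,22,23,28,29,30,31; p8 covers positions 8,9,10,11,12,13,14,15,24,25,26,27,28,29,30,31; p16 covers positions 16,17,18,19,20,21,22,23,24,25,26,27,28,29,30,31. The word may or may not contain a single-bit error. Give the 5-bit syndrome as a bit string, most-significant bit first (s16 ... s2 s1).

s1: b1⊕b3⊕b5⊕b7⊕b9⊕b11⊕b13⊕b15⊕b17⊕b19⊕b21⊕b23⊕b25⊕b27⊕b29⊕b31 = 0⊕0⊕1⊕0⊕1⊕1⊕1⊕0⊕0⊕1⊕1⊕1⊕0⊕1⊕1⊕0 = 1
s2: b2⊕b3⊕b6⊕b7⊕b10⊕b11⊕b14⊕b15⊕b18⊕b19⊕b22⊕b23⊕b26⊕b27⊕b30⊕b31 = 1⊕0⊕0⊕0⊕1⊕1⊕0⊕0⊕0⊕1⊕0⊕1⊕1⊕1⊕0⊕0 = 1
s4: b4⊕b5⊕b6⊕b7⊕b12⊕b13⊕b14⊕b15⊕b20⊕b21⊕b22⊕b23⊕b28⊕b29⊕b30⊕b31 = 0⊕1⊕0⊕0⊕0⊕1⊕0⊕0⊕1⊕1⊕0⊕1⊕1⊕1⊕0⊕0 = 1
s8: b8⊕b9⊕b10⊕b11⊕b12⊕b13⊕b14⊕b15⊕b24⊕b25⊕b26⊕b27⊕b28⊕b29⊕b30⊕b31 = 0⊕1⊕1⊕1⊕0⊕1⊕0⊕0⊕0⊕0⊕1⊕1⊕1⊕1⊕0⊕0 = 0
s16: b16⊕b17⊕b18⊕b19⊕b20⊕b21⊕b22⊕b23⊕b24⊕b25⊕b26⊕b27⊕b28⊕b29⊕b30⊕b31 = 1⊕0⊕0⊕1⊕1⊕1⊕0⊕1⊕0⊕0⊕1⊕1⊕1⊕1⊕0⊕0 = 1
Syndrome (s16...s1) = 10111 → position 23.

10111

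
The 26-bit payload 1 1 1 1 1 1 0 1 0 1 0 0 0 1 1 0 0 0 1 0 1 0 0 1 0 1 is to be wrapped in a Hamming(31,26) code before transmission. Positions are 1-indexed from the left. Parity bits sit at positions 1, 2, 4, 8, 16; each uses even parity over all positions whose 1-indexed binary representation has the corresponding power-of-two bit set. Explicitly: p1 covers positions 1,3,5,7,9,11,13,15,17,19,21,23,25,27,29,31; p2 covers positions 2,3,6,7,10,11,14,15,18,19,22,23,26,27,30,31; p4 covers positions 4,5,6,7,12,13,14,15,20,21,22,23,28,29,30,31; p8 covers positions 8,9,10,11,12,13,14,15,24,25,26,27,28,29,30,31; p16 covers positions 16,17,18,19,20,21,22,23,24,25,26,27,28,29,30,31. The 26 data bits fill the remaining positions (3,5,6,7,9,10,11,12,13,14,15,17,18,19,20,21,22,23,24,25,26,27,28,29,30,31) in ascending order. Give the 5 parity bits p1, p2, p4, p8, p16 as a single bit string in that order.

Place data bits at non-power-of-two positions: b3=1, b5=1, b6=1, b7=1, b9=1, b10=1, b11=0, b12=1, b13=0, b14=1, b15=0, b17=0, b18=0, b19=1, b20=1, b21=0, b22=0, b23=0, b24=1, b25=0, b26=1, b27=0, b28=0, b29=1, b30=0, b31=1.
p1 = XOR of data positions {3,5,7,9,11,13,15,17,19,21,23,25,27,29,31} = 1⊕1⊕1⊕1⊕0⊕0⊕0⊕0⊕1⊕0⊕0⊕0⊕0⊕1⊕1 = 1
p2 = XOR of data positions {3,6,7,10,11,14,15,18,19,22,23,26,27,30,31} = 1⊕1⊕1⊕1⊕0⊕1⊕0⊕0⊕1⊕0⊕0⊕1⊕0⊕0⊕1 = 0
p4 = XOR of data positions {5,6,7,12,13,14,15,20,21,22,23,28,29,30,31} = 1⊕1⊕1⊕1⊕0⊕1⊕0⊕1⊕0⊕0⊕0⊕0⊕1⊕0⊕1 = 0
p8 = XOR of data positions {9,10,11,12,13,14,15,24,25,26,27,28,29,30,31} = 1⊕1⊕0⊕1⊕0⊕1⊕0⊕1⊕0⊕1⊕0⊕0⊕1⊕0⊕1 = 0
p16 = XOR of data positions {17,18,19,20,21,22,23,24,25,26,27,28,29,30,31} = 0⊕0⊕1⊕1⊕0⊕0⊕0⊕1⊕0⊕1⊕0⊕0⊕1⊕0⊕1 = 0
Parity bits p1,p2,p4,p8,p16 = 10000

10000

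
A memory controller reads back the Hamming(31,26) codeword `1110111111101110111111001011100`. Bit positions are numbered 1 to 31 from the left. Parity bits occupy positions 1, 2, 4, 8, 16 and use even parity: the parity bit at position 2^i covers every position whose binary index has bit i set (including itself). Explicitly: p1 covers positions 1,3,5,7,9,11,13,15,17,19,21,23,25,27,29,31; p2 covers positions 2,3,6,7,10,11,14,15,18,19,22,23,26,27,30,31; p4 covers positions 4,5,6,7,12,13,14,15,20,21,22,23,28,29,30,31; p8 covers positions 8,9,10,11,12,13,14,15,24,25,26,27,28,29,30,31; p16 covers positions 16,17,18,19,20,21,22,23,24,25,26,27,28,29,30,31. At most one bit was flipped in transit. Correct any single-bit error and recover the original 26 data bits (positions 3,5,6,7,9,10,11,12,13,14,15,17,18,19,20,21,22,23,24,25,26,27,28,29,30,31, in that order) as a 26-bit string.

11111111111111111001011100

s1: b1⊕b3⊕b5⊕b7⊕b9⊕b11⊕b13⊕b15⊕b17⊕b19⊕b21⊕b23⊕b25⊕b27⊕b29⊕b31 = 1⊕1⊕1⊕1⊕1⊕1⊕1⊕1⊕1⊕1⊕1⊕0⊕1⊕1⊕1⊕0 = 0
s2: b2⊕b3⊕b6⊕b7⊕b10⊕b11⊕b14⊕b15⊕b18⊕b19⊕b22⊕b23⊕b26⊕b27⊕b30⊕b31 = 1⊕1⊕1⊕1⊕1⊕1⊕1⊕1⊕1⊕1⊕1⊕0⊕0⊕1⊕0⊕0 = 0
s4: b4⊕b5⊕b6⊕b7⊕b12⊕b13⊕b14⊕b15⊕b20⊕b21⊕b22⊕b23⊕b28⊕b29⊕b30⊕b31 = 0⊕1⊕1⊕1⊕0⊕1⊕1⊕1⊕1⊕1⊕1⊕0⊕1⊕1⊕0⊕0 = 1
s8: b8⊕b9⊕b10⊕b11⊕b12⊕b13⊕b14⊕b15⊕b24⊕b25⊕b26⊕b27⊕b28⊕b29⊕b30⊕b31 = 1⊕1⊕1⊕1⊕0⊕1⊕1⊕1⊕0⊕1⊕0⊕1⊕1⊕1⊕0⊕0 = 1
s16: b16⊕b17⊕b18⊕b19⊕b20⊕b21⊕b22⊕b23⊕b24⊕b25⊕b26⊕b27⊕b28⊕b29⊕b30⊕b31 = 0⊕1⊕1⊕1⊕1⊕1⊕1⊕0⊕0⊕1⊕0⊕1⊕1⊕1⊕0⊕0 = 0
Syndrome (s16...s1) = 01100 → position 12.
Flip bit 12: corrected codeword = 1110111111111110111111001011100
Data bits at positions 3,5,6,7,9,10,11,12,13,14,15,17,18,19,20,21,22,23,24,25,26,27,28,29,30,31: 11111111111111111001011100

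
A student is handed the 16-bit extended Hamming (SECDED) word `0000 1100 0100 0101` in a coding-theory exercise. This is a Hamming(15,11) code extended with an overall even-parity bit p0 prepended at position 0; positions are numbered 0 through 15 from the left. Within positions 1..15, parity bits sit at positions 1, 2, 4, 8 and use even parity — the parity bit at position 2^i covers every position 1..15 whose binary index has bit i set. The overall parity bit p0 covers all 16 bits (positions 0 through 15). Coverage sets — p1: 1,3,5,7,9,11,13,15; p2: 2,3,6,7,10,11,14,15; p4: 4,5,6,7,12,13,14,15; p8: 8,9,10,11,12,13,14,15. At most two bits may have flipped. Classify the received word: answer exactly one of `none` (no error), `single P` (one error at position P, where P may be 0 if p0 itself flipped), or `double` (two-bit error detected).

s1: b1⊕b3⊕b5⊕b7⊕b9⊕b11⊕b13⊕b15 = 0⊕0⊕1⊕0⊕1⊕0⊕1⊕1 = 0
s2: b2⊕b3⊕b6⊕b7⊕b10⊕b11⊕b14⊕b15 = 0⊕0⊕0⊕0⊕0⊕0⊕0⊕1 = 1
s4: b4⊕b5⊕b6⊕b7⊕b12⊕b13⊕b14⊕b15 = 1⊕1⊕0⊕0⊕0⊕1⊕0⊕1 = 0
s8: b8⊕b9⊕b10⊕b11⊕b12⊕b13⊕b14⊕b15 = 0⊕1⊕0⊕0⊕0⊕1⊕0⊕1 = 1
Syndrome (s8...s1) = 1010 → position 10.
Overall parity (XOR of all 16 bits, including p0): 0⊕0⊕0⊕0⊕1⊕1⊕0⊕0⊕0⊕1⊕0⊕0⊕0⊕1⊕0⊕1 = 1
Overall=1, syndrome position=10 → single-bit error at position 10.

single 10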